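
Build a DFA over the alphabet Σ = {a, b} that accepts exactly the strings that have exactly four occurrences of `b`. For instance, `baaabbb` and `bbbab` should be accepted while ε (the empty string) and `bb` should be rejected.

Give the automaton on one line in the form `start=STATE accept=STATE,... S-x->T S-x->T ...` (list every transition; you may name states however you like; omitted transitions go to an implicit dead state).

start=q0 accept=q4 q0-a->q0 q0-b->q1 q1-a->q1 q1-b->q2 q2-a->q2 q2-b->q3 q3-a->q3 q3-b->q4 q4-a->q4 q4-b->q5 q5-a->q5 q5-b->q5

Only the number of `b`s matters, and only up to 5. Make a chain q0 → q1 → q2 → q3 → q4 → q5 advanced by each `b` (with q5 absorbing); every other symbol self-loops. The accepting set is {q4}.
        a   b  
>  q0   q0  q1 
   q1   q1  q2 
   q2   q2  q3 
   q3   q3  q4 
 * q4   q4  q5 
   q5   q5  q5 
(> = start, * = accepting)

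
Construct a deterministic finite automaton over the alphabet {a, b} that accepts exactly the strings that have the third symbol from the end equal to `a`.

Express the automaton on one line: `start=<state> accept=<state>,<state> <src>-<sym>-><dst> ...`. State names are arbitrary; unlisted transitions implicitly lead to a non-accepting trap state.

Because acceptance depends on a position counted from the end, the machine has to buffer the most recent 3 symbols. Make each state the string of the last up-to-3 symbols read; on input `x` shift the window left and append `x`. Accept when the buffered window has length 3 and begins with `a`.
15 states suffice.
          a    b  
>  q0     q1   q2 
   q1     q3   q4 
   q2     q5   q6 
   q3     q7   q8 
   q4     q9  q10 
   q5    q11  q12 
   q6    q13  q14 
 * q7     q7   q8 
 * q8     q9  q10 
 * q9    q11  q12 
 * q10   q13  q14 
   q11    q7   q8 
   q12    q9  q10 
   q13   q11  q12 
   q14   q13  q14 
(> = start, * = accepting)

start=q0 accept=q7,q8,q9,q10 q0-a->q1 q0-b->q2 q1-a->q3 q1-b->q4 q2-a->q5 q2-b->q6 q3-a->q7 q3-b->q8 q4-a->q9 q4-b->q10 q5-a->q11 q5-b->q12 q6-a->q13 q6-b->q14 q7-a->q7 q7-b->q8 q8-a->q9 q8-b->q10 q9-a->q11 q9-b->q12 q10-a->q13 q10-b->q14 q11-a->q7 q11-b->q8 q12-a->q9 q12-b->q10 q13-a->q11 q13-b->q12 q14-a->q13 q14-b->q14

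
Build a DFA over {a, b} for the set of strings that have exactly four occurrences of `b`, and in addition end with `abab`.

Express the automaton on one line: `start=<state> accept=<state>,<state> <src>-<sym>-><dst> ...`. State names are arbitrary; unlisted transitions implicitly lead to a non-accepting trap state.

Handle the two conditions separately and then intersect. One (6 states) tracks the count of `b`s, saturating at 5; the other (5 states) tracks how much of the suffix `abab` has currently been matched. Each combined state is a pair, one component from each; accept when both components accept. After merging equivalent states the machine shrinks.
With 8 states:
        a   b  
>  S0   S0  S1 
   S1   S1  S2 
   S2   S3  S4 
   S3   S3  S5 
   S4   S4  S4 
   S5   S6  S4 
   S6   S4  S7 
 * S7   S4  S4 
(> = start, * = accepting)

start=S0 accept=S7 S0-a->S0 S0-b->S1 S1-a->S1 S1-b->S2 S2-a->S3 S2-b->S4 S3-a->S3 S3-b->S5 S4-a->S4 S4-b->S4 S5-a->S6 S5-b->S4 S6-a->S4 S6-b->S7 S7-a->S4 S7-b->S4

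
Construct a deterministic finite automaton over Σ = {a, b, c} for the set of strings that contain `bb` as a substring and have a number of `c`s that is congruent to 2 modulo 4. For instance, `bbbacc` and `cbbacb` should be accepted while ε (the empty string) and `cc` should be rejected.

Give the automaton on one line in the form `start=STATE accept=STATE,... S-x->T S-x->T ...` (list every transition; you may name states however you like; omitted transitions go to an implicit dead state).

Run two small machines in parallel and take their product. One (3 states) tracks whether and how much of `bb` has been seen; the other (4 states) tracks the count of `c`s modulo 4. Each combined state is a pair, one component from each; accept when both components accept.
          a    b    c  
>  S0     S0   S1   S2 
   S1     S0   S3   S2 
   S2     S2   S4   S5 
   S3     S3   S3   S6 
   S4     S2   S6   S5 
   S5     S5   S7   S8 
   S6     S6   S6   S9 
   S7     S5   S9   S8 
   S8     S8  S10   S0 
 * S9     S9   S9  S11 
   S10    S8  S11   S0 
   S11   S11  S11   S3 
(> = start, * = accepting)

start=S0 accept=S9 S0-a->S0 S0-b->S1 S0-c->S2 S1-a->S0 S1-b->S3 S1-c->S2 S2-a->S2 S2-b->S4 S2-c->S5 S3-a->S3 S3-b->S3 S3-c->S6 S4-a->S2 S4-b->S6 S4-c->S5 S5-a->S5 S5-b->S7 S5-c->S8 S6-a->S6 S6-b->S6 S6-c->S9 S7-a->S5 S7-b->S9 S7-c->S8 S8-a->S8 S8-b->S10 S8-c->S0 S9-a->S9 S9-b->S9 S9-c->S11 S10-a->S8 S10-b->S11 S10-c->S0 S11-a->S11 S11-b->S11 S11-c->S3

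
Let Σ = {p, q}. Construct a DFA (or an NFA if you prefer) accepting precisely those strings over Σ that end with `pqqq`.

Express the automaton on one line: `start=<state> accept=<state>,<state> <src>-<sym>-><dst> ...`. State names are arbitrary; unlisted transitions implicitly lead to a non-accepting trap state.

start=A accept=E A-p->B A-q->A B-p->B B-q->C C-p->B C-q->D D-p->B D-q->E E-p->B E-q->A

Let each state record the length of the longest suffix of the input read so far that is also a prefix of `pqqq`. B means the last symbol is `p`; C means the last 2 symbols are `pq`; D means the last 3 symbols are `pqq`; E means the last 4 symbols are `pqqq`. Accept only at E, where the string currently ends in `pqqq`.
With 5 states:
       p  q 
>  A   B  A 
   B   B  C 
   C   B  D 
   D   B  E 
 * E   B  A 
(> = start, * = accepting)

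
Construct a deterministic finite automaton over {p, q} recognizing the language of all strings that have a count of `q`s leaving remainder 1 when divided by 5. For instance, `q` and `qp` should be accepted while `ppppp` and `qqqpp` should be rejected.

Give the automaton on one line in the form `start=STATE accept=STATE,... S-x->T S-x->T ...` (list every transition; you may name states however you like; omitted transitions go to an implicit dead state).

Keep the running count of `q`s modulo 5: each `q` advances along the cycle s0 → s1 → s2 → s3 → s4 → s0 while other symbols loop. Accept at s1.
With 5 states:
        p   q  
>  s0   s0  s1 
 * s1   s1  s2 
   s2   s2  s3 
   s3   s3  s4 
   s4   s4  s0 
(> = start, * = accepting)

start=s0 accept=s1 s0-p->s0 s0-q->s1 s1-p->s1 s1-q->s2 s2-p->s2 s2-q->s3 s3-p->s3 s3-q->s4 s4-p->s4 s4-q->s0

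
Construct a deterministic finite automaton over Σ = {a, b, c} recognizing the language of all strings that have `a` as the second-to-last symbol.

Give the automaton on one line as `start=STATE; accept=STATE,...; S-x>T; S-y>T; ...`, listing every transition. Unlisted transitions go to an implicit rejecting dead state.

Because acceptance depends on a position counted from the end, the machine has to buffer the most recent 2 symbols. Make each state the string of the last up-to-2 symbols read; on input `x` shift the window left and append `x`. Accept when the buffered window has length 2 and begins with `a`.
A 13-state machine:
          a    b    c  
>  q0     q1   q2   q3 
   q1     q4   q5   q6 
   q2     q7   q8   q9 
   q3    q10  q11  q12 
 * q4     q4   q5   q6 
 * q5     q7   q8   q9 
 * q6    q10  q11  q12 
   q7     q4   q5   q6 
   q8     q7   q8   q9 
   q9    q10  q11  q12 
   q10    q4   q5   q6 
   q11    q7   q8   q9 
   q12   q10  q11  q12 
(> = start, * = accepting)

start=q0; accept=q4,q5,q6; q0-a>q1; q0-b>q2; q0-c>q3; q1-a>q4; q1-b>q5; q1-c>q6; q2-a>q7; q2-b>q8; q2-c>q9; q3-a>q10; q3-b>q11; q3-c>q12; q4-a>q4; q4-b>q5; q4-c>q6; q5-a>q7; q5-b>q8; q5-c>q9; q6-a>q10; q6-b>q11; q6-c>q12; q7-a>q4; q7-b>q5; q7-c>q6; q8-a>q7; q8-b>q8; q8-c>q9; q9-a>q10; q9-b>q11; q9-c>q12; q10-a>q4; q10-b>q5; q10-c>q6; q11-a>q7; q11-b>q8; q11-c>q9; q12-a>q10; q12-b>q11; q12-c>q12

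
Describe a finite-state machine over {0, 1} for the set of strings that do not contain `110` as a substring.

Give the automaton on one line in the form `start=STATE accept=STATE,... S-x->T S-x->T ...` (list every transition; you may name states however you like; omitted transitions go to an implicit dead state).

This is the complement of 'contains `110`'. Use the same substring-matching states — A through D holding how much of `110` has just been matched — but flip the accepting set: everything except the trap D accepts.
4 states suffice.
       0  1 
>* A   A  B 
 * B   A  C 
 * C   D  C 
   D   D  D 
(> = start, * = accepting)

start=A accept=A,B,C A-0->A A-1->B B-0->A B-1->C C-0->D C-1->C D-0->D D-1->D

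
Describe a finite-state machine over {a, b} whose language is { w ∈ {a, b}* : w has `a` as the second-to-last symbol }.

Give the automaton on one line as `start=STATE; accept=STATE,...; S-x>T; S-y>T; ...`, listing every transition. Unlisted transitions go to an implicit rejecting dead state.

start=q0; accept=q3,q4; q0-a>q1; q0-b>q2; q1-a>q3; q1-b>q4; q2-a>q5; q2-b>q6; q3-a>q3; q3-b>q4; q4-a>q5; q4-b>q6; q5-a>q3; q5-b>q4; q6-a>q5; q6-b>q6

Because acceptance depends on a position counted from the end, the machine has to buffer the most recent 2 symbols. Make each state the string of the last up-to-2 symbols read; on input `x` shift the window left and append `x`. Accept when the buffered window has length 2 and begins with `a`.
With 7 states:
        a   b  
>  q0   q1  q2 
   q1   q3  q4 
   q2   q5  q6 
 * q3   q3  q4 
 * q4   q5  q6 
   q5   q3  q4 
   q6   q5  q6 
(> = start, * = accepting)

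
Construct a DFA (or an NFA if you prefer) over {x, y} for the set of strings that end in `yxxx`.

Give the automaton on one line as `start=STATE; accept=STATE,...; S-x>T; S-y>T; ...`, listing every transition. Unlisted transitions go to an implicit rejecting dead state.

start=q0; accept=q4; q0-x>q0; q0-y>q1; q1-x>q2; q1-y>q1; q2-x>q3; q2-y>q1; q3-x>q4; q3-y>q1; q4-x>q0; q4-y>q1

Remember how much of `yxxx` the current input suffix matches. State q0 means no match yet; q1 means the last symbol is `y`; q2 means the last 2 symbols are `yx`; q3 means the last 3 symbols are `yxx`; q4 means the last 4 symbols are `yxxx`. Only q4 accepts. On a mismatch, fall back to the longest proper suffix that is still a prefix of `yxxx`.
A 5-state machine:
        x   y  
>  q0   q0  q1 
   q1   q2  q1 
   q2   q3  q1 
   q3   q4  q1 
 * q4   q0  q1 
(> = start, * = accepting)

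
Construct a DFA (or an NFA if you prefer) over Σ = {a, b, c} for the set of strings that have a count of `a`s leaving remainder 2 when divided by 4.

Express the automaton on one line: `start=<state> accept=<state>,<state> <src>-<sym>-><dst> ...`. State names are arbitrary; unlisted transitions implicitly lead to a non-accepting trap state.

start=S0 accept=S2 S0-a->S1 S0-b->S0 S0-c->S0 S1-a->S2 S1-b->S1 S1-c->S1 S2-a->S3 S2-b->S2 S2-c->S2 S3-a->S0 S3-b->S3 S3-c->S3

The only thing that matters is how many `a`s have appeared, reduced mod 4. Use one state per residue: S0 for 0, …, S3 for 3. Reading `a` moves to the next residue; anything else stays put. S2 is accepting.
        a   b   c  
>  S0   S1  S0  S0 
   S1   S2  S1  S1 
 * S2   S3  S2  S2 
   S3   S0  S3  S3 
(> = start, * = accepting)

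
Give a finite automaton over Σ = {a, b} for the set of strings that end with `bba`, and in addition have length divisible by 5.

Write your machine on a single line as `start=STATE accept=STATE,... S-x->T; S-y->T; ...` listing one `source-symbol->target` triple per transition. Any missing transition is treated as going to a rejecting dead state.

Handle the two conditions separately and then intersect. One (4 states) tracks how much of the suffix `bba` has currently been matched; the other (5 states) tracks the input length modulo 5. Each combined state is a pair, one component from each; accept when both components accept. After merging equivalent states the machine shrinks.
An 8-state machine:
        a   b  
>  q0   q1  q1 
   q1   q2  q2 
   q2   q3  q4 
   q3   q5  q5 
   q4   q5  q6 
   q5   q0  q0 
   q6   q7  q0 
 * q7   q1  q1 
(> = start, * = accepting)

start=q0; accept=q7; q0-a->q1; q0-b->q1; q1-a->q2; q1-b->q2; q2-a->q3; q2-b->q4; q3-a->q5; q3-b->q5; q4-a->q5; q4-b->q6; q5-a->q0; q5-b->q0; q6-a->q7; q6-b->q0; q7-a->q1; q7-b->q1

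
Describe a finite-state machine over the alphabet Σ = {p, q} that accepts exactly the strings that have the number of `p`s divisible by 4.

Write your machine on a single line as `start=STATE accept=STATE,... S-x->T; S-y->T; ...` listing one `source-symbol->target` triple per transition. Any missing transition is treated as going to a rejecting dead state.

start=A; accept=A; A-p->B; A-q->A; B-p->C; B-q->B; C-p->D; C-q->C; D-p->A; D-q->D

The only thing that matters is how many `p`s have appeared, reduced mod 4. Use one state per residue: A for 0, …, D for 3. Reading `p` moves to the next residue; anything else stays put. A is accepting.
       p  q 
>* A   B  A 
   B   C  B 
   C   D  C 
   D   A  D 
(> = start, * = accepting)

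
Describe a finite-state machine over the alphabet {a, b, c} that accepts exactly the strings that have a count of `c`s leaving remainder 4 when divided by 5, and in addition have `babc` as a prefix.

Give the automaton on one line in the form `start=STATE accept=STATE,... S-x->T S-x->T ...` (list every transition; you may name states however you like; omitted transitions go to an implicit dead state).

start=s0 accept=s8 s0-a->s1 s0-b->s2 s0-c->s1 s1-a->s1 s1-b->s1 s1-c->s1 s2-a->s3 s2-b->s1 s2-c->s1 s3-a->s1 s3-b->s4 s3-c->s1 s4-a->s1 s4-b->s1 s4-c->s5 s5-a->s5 s5-b->s5 s5-c->s6 s6-a->s6 s6-b->s6 s6-c->s7 s7-a->s7 s7-b->s7 s7-c->s8 s8-a->s8 s8-b->s8 s8-c->s9 s9-a->s9 s9-b->s9 s9-c->s5

Run two small machines in parallel and take their product. One (5 states) tracks the count of `c`s modulo 5; the other (6 states) tracks whether the input so far still matches the prefix `babc`. Each combined state is a pair, one component from each; accept when both components accept. After merging equivalent states the machine shrinks.
A 10-state machine:
        a   b   c  
>  s0   s1  s2  s1 
   s1   s1  s1  s1 
   s2   s3  s1  s1 
   s3   s1  s4  s1 
   s4   s1  s1  s5 
   s5   s5  s5  s6 
   s6   s6  s6  s7 
   s7   s7  s7  s8 
 * s8   s8  s8  s9 
   s9   s9  s9  s5 
(> = start, * = accepting)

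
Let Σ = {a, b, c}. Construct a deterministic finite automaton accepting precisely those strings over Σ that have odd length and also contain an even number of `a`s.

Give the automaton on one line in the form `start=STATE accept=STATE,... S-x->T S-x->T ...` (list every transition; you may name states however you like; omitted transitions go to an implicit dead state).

start=S0 accept=S2 S0-a->S1 S0-b->S2 S0-c->S2 S1-a->S0 S1-b->S3 S1-c->S3 S2-a->S3 S2-b->S0 S2-c->S0 S3-a->S2 S3-b->S1 S3-c->S1

Handle the two conditions separately and then intersect. The first has 2 states tracking the input length modulo 2; the second has 2 states tracking the count of `a`s modulo 2. A product state is a pair (one from each), accepting exactly when both do.
4 states suffice.
        a   b   c  
>  S0   S1  S2  S2 
   S1   S0  S3  S3 
 * S2   S3  S0  S0 
   S3   S2  S1  S1 
(> = start, * = accepting)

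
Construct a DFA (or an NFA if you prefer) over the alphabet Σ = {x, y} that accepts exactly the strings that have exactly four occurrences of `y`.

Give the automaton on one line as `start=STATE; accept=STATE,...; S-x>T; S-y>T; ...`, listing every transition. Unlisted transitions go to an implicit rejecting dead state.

start=s0; accept=s4; s0-x>s0; s0-y>s1; s1-x>s1; s1-y>s2; s2-x>s2; s2-y>s3; s3-x>s3; s3-y>s4; s4-x>s4; s4-y>s5; s5-x>s5; s5-y>s5

Count `y`s, saturating at 5: states s0 through s4 mean 0 through 4 `y`s seen; s5 means more than 4. Each `y` increments (capped at s5); other symbols loop. Accept from {s4}.
        x   y  
>  s0   s0  s1 
   s1   s1  s2 
   s2   s2  s3 
   s3   s3  s4 
 * s4   s4  s5 
   s5   s5  s5 
(> = start, * = accepting)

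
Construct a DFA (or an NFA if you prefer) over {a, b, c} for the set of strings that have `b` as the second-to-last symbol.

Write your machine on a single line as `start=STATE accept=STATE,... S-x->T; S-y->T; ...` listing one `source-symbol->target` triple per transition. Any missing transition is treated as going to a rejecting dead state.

start=S0; accept=S7,S8,S9; S0-a->S1; S0-b->S2; S0-c->S3; S1-a->S4; S1-b->S5; S1-c->S6; S2-a->S7; S2-b->S8; S2-c->S9; S3-a->S10; S3-b->S11; S3-c->S12; S4-a->S4; S4-b->S5; S4-c->S6; S5-a->S7; S5-b->S8; S5-c->S9; S6-a->S10; S6-b->S11; S6-c->S12; S7-a->S4; S7-b->S5; S7-c->S6; S8-a->S7; S8-b->S8; S8-c->S9; S9-a->S10; S9-b->S11; S9-c->S12; S10-a->S4; S10-b->S5; S10-c->S6; S11-a->S7; S11-b->S8; S11-c->S9; S12-a->S10; S12-b->S11; S12-c->S12

Because acceptance depends on a position counted from the end, the machine has to buffer the most recent 2 symbols. Make each state the string of the last up-to-2 symbols read; on input `x` shift the window left and append `x`. Accept when the buffered window has length 2 and begins with `b`.
With 13 states:
          a    b    c  
>  S0     S1   S2   S3 
   S1     S4   S5   S6 
   S2     S7   S8   S9 
   S3    S10  S11  S12 
   S4     S4   S5   S6 
   S5     S7   S8   S9 
   S6    S10  S11  S12 
 * S7     S4   S5   S6 
 * S8     S7   S8   S9 
 * S9    S10  S11  S12 
   S10    S4   S5   S6 
   S11    S7   S8   S9 
   S12   S10  S11  S12 
(> = start, * = accepting)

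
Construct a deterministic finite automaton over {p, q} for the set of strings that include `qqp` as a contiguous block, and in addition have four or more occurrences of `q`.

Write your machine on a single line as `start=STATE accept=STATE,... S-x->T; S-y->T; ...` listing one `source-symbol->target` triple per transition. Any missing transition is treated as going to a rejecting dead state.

Handle the two conditions separately and then intersect. The first has 4 states tracking whether and how much of `qqp` has been seen; the second has 6 states tracking the count of `q`s, saturating at 5. A product state is a pair (one from each), accepting exactly when both do.
19 states suffice.
          p    q  
>  S0     S0   S1 
   S1     S2   S3 
   S2     S2   S4 
   S3     S5   S6 
   S4     S7   S6 
   S5     S5   S8 
   S6     S8   S9 
   S7     S7  S10 
   S8     S8  S11 
   S9    S11  S12 
   S10   S13   S9 
 * S11   S11  S14 
   S12   S14  S12 
   S13   S13  S15 
 * S14   S14  S14 
   S15   S16  S12 
   S16   S16  S17 
   S17   S18  S12 
   S18   S18  S17 
(> = start, * = accepting)

start=S0; accept=S11,S14; S0-p->S0; S0-q->S1; S1-p->S2; S1-q->S3; S2-p->S2; S2-q->S4; S3-p->S5; S3-q->S6; S4-p->S7; S4-q->S6; S5-p->S5; S5-q->S8; S6-p->S8; S6-q->S9; S7-p->S7; S7-q->S10; S8-p->S8; S8-q->S11; S9-p->S11; S9-q->S12; S10-p->S13; S10-q->S9; S11-p->S11; S11-q->S14; S12-p->S14; S12-q->S12; S13-p->S13; S13-q->S15; S14-p->S14; S14-q->S14; S15-p->S16; S15-q->S12; S16-p->S16; S16-q->S17; S17-p->S18; S17-q->S12; S18-p->S18; S18-q->S17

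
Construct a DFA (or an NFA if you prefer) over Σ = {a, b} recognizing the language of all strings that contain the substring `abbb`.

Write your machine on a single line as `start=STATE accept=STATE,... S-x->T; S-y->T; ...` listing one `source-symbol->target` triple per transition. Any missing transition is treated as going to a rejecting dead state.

States s0..s3 record the length of the longest prefix of `abbb` that matches the current input suffix. Reaching s4 means `abbb` has been seen, and we stay there forever. Accept from s4.
        a   b  
>  s0   s1  s0 
   s1   s1  s2 
   s2   s1  s3 
   s3   s1  s4 
 * s4   s4  s4 
(> = start, * = accepting)

start=s0; accept=s4; s0-a->s1; s0-b->s0; s1-a->s1; s1-b->s2; s2-a->s1; s2-b->s3; s3-a->s1; s3-b->s4; s4-a->s4; s4-b->s4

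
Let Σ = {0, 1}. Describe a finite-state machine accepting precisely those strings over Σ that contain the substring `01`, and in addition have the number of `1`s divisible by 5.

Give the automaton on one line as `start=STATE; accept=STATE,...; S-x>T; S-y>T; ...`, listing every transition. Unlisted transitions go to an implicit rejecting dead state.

start=q0; accept=q10; q0-0>q1; q0-1>q2; q1-0>q1; q1-1>q3; q2-0>q3; q2-1>q4; q3-0>q3; q3-1>q5; q4-0>q5; q4-1>q6; q5-0>q5; q5-1>q7; q6-0>q7; q6-1>q8; q7-0>q7; q7-1>q9; q8-0>q9; q8-1>q0; q9-0>q9; q9-1>q10; q10-0>q10; q10-1>q3

Build one automaton per condition and run them in lockstep. One (3 states) tracks whether and how much of `01` has been seen; the other (5 states) tracks the count of `1`s modulo 5. Each combined state is a pair, one component from each; accept when both components accept. Equivalent product states are then merged.
With 11 states:
          0    1  
>  q0     q1   q2 
   q1     q1   q3 
   q2     q3   q4 
   q3     q3   q5 
   q4     q5   q6 
   q5     q5   q7 
   q6     q7   q8 
   q7     q7   q9 
   q8     q9   q0 
   q9     q9  q10 
 * q10   q10   q3 
(> = start, * = accepting)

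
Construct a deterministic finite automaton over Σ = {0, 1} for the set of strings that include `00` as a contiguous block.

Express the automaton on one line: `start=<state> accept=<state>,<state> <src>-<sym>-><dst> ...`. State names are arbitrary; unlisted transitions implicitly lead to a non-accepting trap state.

start=s0 accept=s2 s0-0->s1 s0-1->s0 s1-0->s2 s1-1->s0 s2-0->s2 s2-1->s2

Track how much of `00` has been matched so far: state s0 is no progress, s2 is the absorbing accept state reached once `00` has occurred. Intermediate states record partial matches; on a mismatch, fall back to the longest reusable overlap.
        0   1  
>  s0   s1  s0 
   s1   s2  s0 
 * s2   s2  s2 
(> = start, * = accepting)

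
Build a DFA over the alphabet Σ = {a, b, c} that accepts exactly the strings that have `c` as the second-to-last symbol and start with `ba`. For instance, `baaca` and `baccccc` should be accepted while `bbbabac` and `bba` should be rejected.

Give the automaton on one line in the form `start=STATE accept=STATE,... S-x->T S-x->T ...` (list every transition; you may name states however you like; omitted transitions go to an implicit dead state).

Build one automaton per condition and run them in lockstep. One (13 states) tracks the last 2 symbols read; the other (4 states) tracks whether the input so far still matches the prefix `ba`. Each combined state is a pair, one component from each; accept when both components accept. Equivalent product states are then merged.
With 7 states:
        a   b   c  
>  S0   S1  S2  S1 
   S1   S1  S1  S1 
   S2   S3  S1  S1 
   S3   S3  S3  S4 
   S4   S5  S5  S6 
 * S5   S3  S3  S4 
 * S6   S5  S5  S6 
(> = start, * = accepting)

start=S0 accept=S5,S6 S0-a->S1 S0-b->S2 S0-c->S1 S1-a->S1 S1-b->S1 S1-c->S1 S2-a->S3 S2-b->S1 S2-c->S1 S3-a->S3 S3-b->S3 S3-c->S4 S4-a->S5 S4-b->S5 S4-c->S6 S5-a->S3 S5-b->S3 S5-c->S4 S6-a->S5 S6-b->S5 S6-c->S6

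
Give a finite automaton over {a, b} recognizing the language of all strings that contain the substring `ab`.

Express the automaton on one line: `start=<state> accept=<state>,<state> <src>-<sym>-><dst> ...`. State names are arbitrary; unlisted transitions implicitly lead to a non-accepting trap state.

Track how much of `ab` has been matched so far: state q0 is no progress, q2 is the absorbing accept state reached once `ab` has occurred. Intermediate states record partial matches; on a mismatch, fall back to the longest reusable overlap.
        a   b  
>  q0   q1  q0 
   q1   q1  q2 
 * q2   q2  q2 
(> = start, * = accepting)

start=q0 accept=q2 q0-a->q1 q0-b->q0 q1-a->q1 q1-b->q2 q2-a->q2 q2-b->q2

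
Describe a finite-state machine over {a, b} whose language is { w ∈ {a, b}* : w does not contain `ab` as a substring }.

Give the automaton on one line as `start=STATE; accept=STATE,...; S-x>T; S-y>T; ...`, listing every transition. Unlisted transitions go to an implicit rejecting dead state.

Track partial matches of the forbidden pattern `ab`. State s2 is a dead state reached once `ab` has occurred; every other state accepts. s0 means no part of `ab` is currently matched.
        a   b  
>* s0   s1  s0 
 * s1   s1  s2 
   s2   s2  s2 
(> = start, * = accepting)

start=s0; accept=s0,s1; s0-a>s1; s0-b>s0; s1-a>s1; s1-b>s2; s2-a>s2; s2-b>s2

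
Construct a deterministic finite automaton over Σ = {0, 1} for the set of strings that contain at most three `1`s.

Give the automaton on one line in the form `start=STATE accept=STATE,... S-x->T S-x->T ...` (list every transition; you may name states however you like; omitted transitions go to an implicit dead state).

Count `1`s, saturating at 4: states s0 through s3 mean 0 through 3 `1`s seen; s4 means more than 3. Each `1` increments (capped at s4); other symbols loop. Accept from {s0, s1, s2, s3}.
With 5 states:
        0   1  
>* s0   s0  s1 
 * s1   s1  s2 
 * s2   s2  s3 
 * s3   s3  s4 
   s4   s4  s4 
(> = start, * = accepting)

start=s0 accept=s0,s1,s2,s3 s0-0->s0 s0-1->s1 s1-0->s1 s1-1->s2 s2-0->s2 s2-1->s3 s3-0->s3 s3-1->s4 s4-0->s4 s4-1->s4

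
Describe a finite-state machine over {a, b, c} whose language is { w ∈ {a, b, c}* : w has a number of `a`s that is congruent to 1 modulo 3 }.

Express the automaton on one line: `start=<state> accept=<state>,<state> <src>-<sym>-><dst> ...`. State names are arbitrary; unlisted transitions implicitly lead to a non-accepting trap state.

The only thing that matters is how many `a`s have appeared, reduced mod 3. Use one state per residue: S0 for 0, …, S2 for 2. Reading `a` moves to the next residue; anything else stays put. S1 is accepting.
        a   b   c  
>  S0   S1  S0  S0 
 * S1   S2  S1  S1 
   S2   S0  S2  S2 
(> = start, * = accepting)

start=S0 accept=S1 S0-a->S1 S0-b->S0 S0-c->S0 S1-a->S2 S1-b->S1 S1-c->S1 S2-a->S0 S2-b->S2 S2-c->S2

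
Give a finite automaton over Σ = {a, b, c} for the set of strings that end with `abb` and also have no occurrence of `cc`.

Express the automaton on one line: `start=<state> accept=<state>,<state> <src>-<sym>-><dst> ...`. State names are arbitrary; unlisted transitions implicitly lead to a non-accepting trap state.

start=s0 accept=s5 s0-a->s1 s0-b->s0 s0-c->s2 s1-a->s1 s1-b->s3 s1-c->s2 s2-a->s1 s2-b->s0 s2-c->s4 s3-a->s1 s3-b->s5 s3-c->s2 s4-a->s4 s4-b->s4 s4-c->s4 s5-a->s1 s5-b->s0 s5-c->s2

Handle the two conditions separately and then intersect. The first has 4 states tracking how much of the suffix `abb` has currently been matched; the second has 3 states tracking partial matches of the forbidden pattern `cc`. A product state is a pair (one from each), accepting exactly when both do. Minimizing collapses redundant product states.
6 states suffice.
        a   b   c  
>  s0   s1  s0  s2 
   s1   s1  s3  s2 
   s2   s1  s0  s4 
   s3   s1  s5  s2 
   s4   s4  s4  s4 
 * s5   s1  s0  s2 
(> = start, * = accepting)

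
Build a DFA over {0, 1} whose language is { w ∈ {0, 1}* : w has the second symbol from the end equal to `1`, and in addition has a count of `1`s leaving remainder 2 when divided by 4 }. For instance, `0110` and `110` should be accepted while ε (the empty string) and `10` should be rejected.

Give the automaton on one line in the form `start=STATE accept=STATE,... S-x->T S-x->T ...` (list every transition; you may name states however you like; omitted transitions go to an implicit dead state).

Run two small machines in parallel and take their product. The first has 7 states tracking the last 2 symbols read; the second has 4 states tracking the count of `1`s modulo 4. A product state is a pair (one from each), accepting exactly when both do.
          0    1  
>  S0     S1   S2 
   S1     S3   S4 
   S2     S5   S6 
   S3     S3   S4 
   S4     S5   S6 
   S5     S7   S8 
 * S6     S9  S10 
   S7     S7   S8 
   S8     S9  S10 
 * S9    S11  S12 
   S10   S13  S14 
   S11   S11  S12 
   S12   S13  S14 
   S13   S15  S16 
   S14   S17  S18 
   S15   S15  S16 
   S16   S17  S18 
   S17    S3   S4 
   S18    S5   S6 
(> = start, * = accepting)

start=S0 accept=S6,S9 S0-0->S1 S0-1->S2 S1-0->S3 S1-1->S4 S2-0->S5 S2-1->S6 S3-0->S3 S3-1->S4 S4-0->S5 S4-1->S6 S5-0->S7 S5-1->S8 S6-0->S9 S6-1->S10 S7-0->S7 S7-1->S8 S8-0->S9 S8-1->S10 S9-0->S11 S9-1->S12 S10-0->S13 S10-1->S14 S11-0->S11 S11-1->S12 S12-0->S13 S12-1->S14 S13-0->S15 S13-1->S16 S14-0->S17 S14-1->S18 S15-0->S15 S15-1->S16 S16-0->S17 S16-1->S18 S17-0->S3 S17-1->S4 S18-0->S5 S18-1->S6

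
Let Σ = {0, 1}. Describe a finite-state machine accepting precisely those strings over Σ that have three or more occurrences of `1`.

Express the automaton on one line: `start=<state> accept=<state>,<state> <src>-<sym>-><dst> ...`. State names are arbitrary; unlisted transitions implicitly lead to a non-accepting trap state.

Only the number of `1`s matters, and only up to 4. Make a chain q0 → q1 → q2 → q3 → q4 advanced by each `1` (with q4 absorbing); every other symbol self-loops. The accepting set is {q3, q4}.
With 5 states:
        0   1  
>  q0   q0  q1 
   q1   q1  q2 
   q2   q2  q3 
 * q3   q3  q4 
 * q4   q4  q4 
(> = start, * = accepting)

start=q0 accept=q3,q4 q0-0->q0 q0-1->q1 q1-0->q1 q1-1->q2 q2-0->q2 q2-1->q3 q3-0->q3 q3-1->q4 q4-0->q4 q4-1->q4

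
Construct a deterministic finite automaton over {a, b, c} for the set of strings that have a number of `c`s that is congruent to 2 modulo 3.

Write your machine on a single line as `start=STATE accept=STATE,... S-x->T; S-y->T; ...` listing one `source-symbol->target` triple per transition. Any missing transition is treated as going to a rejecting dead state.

Keep the running count of `c`s modulo 3: each `c` advances along the cycle q0 → q1 → q2 → q0 while other symbols loop. Accept at q2.
A 3-state machine:
        a   b   c  
>  q0   q0  q0  q1 
   q1   q1  q1  q2 
 * q2   q2  q2  q0 
(> = start, * = accepting)

start=q0; accept=q2; q0-a->q0; q0-b->q0; q0-c->q1; q1-a->q1; q1-b->q1; q1-c->q2; q2-a->q2; q2-b->q2; q2-c->q0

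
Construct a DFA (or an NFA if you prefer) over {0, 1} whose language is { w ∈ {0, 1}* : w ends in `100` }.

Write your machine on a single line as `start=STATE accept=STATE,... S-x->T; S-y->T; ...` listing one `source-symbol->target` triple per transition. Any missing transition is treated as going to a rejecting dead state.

Remember how much of `100` the current input suffix matches. State s0 means no match yet; s1 means the last symbol is `1`; s2 means the last 2 symbols are `10`; s3 means the last 3 symbols are `100`. Only s3 accepts. On a mismatch, fall back to the longest proper suffix that is still a prefix of `100`.
        0   1  
>  s0   s0  s1 
   s1   s2  s1 
   s2   s3  s1 
 * s3   s0  s1 
(> = start, * = accepting)

start=s0; accept=s3; s0-0->s0; s0-1->s1; s1-0->s2; s1-1->s1; s2-0->s3; s2-1->s1; s3-0->s0; s3-1->s1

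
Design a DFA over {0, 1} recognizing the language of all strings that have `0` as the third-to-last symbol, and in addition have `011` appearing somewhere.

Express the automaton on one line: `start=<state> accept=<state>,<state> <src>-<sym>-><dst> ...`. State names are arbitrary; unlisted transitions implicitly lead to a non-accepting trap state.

Build one automaton per condition and run them in lockstep. The first has 15 states tracking the last 3 symbols read; the second has 4 states tracking whether and how much of `011` has been seen. A product state is a pair (one from each), accepting exactly when both do. After merging equivalent states the machine shrinks.
11 states suffice.
       0  1 
>  A   B  A 
   B   B  C 
   C   B  D 
 * D   E  F 
   E   G  H 
   F   E  F 
   G   I  J 
   H   K  D 
 * I   I  J 
 * J   K  D 
 * K   G  H 
(> = start, * = accepting)

start=A accept=D,I,J,K A-0->B A-1->A B-0->B B-1->C C-0->B C-1->D D-0->E D-1->F E-0->G E-1->H F-0->E F-1->F G-0->I G-1->J H-0->K H-1->D I-0->I I-1->J J-0->K J-1->D K-0->G K-1->H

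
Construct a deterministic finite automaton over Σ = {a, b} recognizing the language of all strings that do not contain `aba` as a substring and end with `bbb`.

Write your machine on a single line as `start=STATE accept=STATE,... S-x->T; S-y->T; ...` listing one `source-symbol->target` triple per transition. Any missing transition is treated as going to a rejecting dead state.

Run two small machines in parallel and take their product. One (4 states) tracks partial matches of the forbidden pattern `aba`; the other (4 states) tracks how much of the suffix `bbb` has currently been matched. Each combined state is a pair, one component from each; accept when both components accept. Minimizing collapses redundant product states.
With 7 states:
        a   b  
>  S0   S1  S2 
   S1   S1  S3 
   S2   S1  S4 
   S3   S5  S4 
   S4   S1  S6 
   S5   S5  S5 
 * S6   S1  S6 
(> = start, * = accepting)

start=S0; accept=S6; S0-a->S1; S0-b->S2; S1-a->S1; S1-b->S3; S2-a->S1; S2-b->S4; S3-a->S5; S3-b->S4; S4-a->S1; S4-b->S6; S5-a->S5; S5-b->S5; S6-a->S1; S6-b->S6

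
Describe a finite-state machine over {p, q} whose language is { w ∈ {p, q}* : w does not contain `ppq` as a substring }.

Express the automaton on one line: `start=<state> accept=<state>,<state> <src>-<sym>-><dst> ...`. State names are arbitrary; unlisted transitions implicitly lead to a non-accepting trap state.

Track partial matches of the forbidden pattern `ppq`. State s3 is a dead state reached once `ppq` has occurred; every other state accepts. s0 means no part of `ppq` is currently matched.
        p   q  
>* s0   s1  s0 
 * s1   s2  s0 
 * s2   s2  s3 
   s3   s3  s3 
(> = start, * = accepting)

start=s0 accept=s0,s1,s2 s0-p->s1 s0-q->s0 s1-p->s2 s1-q->s0 s2-p->s2 s2-q->s3 s3-p->s3 s3-q->s3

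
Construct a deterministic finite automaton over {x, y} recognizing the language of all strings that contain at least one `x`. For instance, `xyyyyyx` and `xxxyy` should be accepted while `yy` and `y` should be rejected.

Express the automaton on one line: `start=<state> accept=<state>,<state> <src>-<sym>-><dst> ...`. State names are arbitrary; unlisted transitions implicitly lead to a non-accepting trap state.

start=q0 accept=q1,q2 q0-x->q1 q0-y->q0 q1-x->q2 q1-y->q1 q2-x->q2 q2-y->q2

Only the number of `x`s matters, and only up to 2. Make a chain q0 → q1 → q2 advanced by each `x` (with q2 absorbing); every other symbol self-loops. The accepting set is {q1, q2}.
        x   y  
>  q0   q1  q0 
 * q1   q2  q1 
 * q2   q2  q2 
(> = start, * = accepting)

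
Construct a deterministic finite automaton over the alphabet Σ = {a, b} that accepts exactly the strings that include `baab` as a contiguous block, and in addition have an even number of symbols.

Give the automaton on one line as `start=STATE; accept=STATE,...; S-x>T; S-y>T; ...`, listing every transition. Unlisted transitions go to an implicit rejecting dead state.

start=q0; accept=q8; q0-a>q1; q0-b>q2; q1-a>q0; q1-b>q3; q2-a>q4; q2-b>q3; q3-a>q5; q3-b>q2; q4-a>q6; q4-b>q2; q5-a>q7; q5-b>q3; q6-a>q0; q6-b>q8; q7-a>q1; q7-b>q9; q8-a>q9; q8-b>q9; q9-a>q8; q9-b>q8

Handle the two conditions separately and then intersect. One (5 states) tracks whether and how much of `baab` has been seen; the other (2 states) tracks the input length modulo 2. Each combined state is a pair, one component from each; accept when both components accept.
With 10 states:
        a   b  
>  q0   q1  q2 
   q1   q0  q3 
   q2   q4  q3 
   q3   q5  q2 
   q4   q6  q2 
   q5   q7  q3 
   q6   q0  q8 
   q7   q1  q9 
 * q8   q9  q9 
   q9   q8  q8 
(> = start, * = accepting)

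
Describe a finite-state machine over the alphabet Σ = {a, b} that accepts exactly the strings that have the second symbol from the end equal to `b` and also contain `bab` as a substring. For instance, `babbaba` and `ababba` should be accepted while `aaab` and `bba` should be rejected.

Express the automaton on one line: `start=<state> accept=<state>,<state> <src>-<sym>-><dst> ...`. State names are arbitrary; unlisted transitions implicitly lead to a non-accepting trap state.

Run two small machines in parallel and take their product. The first has 7 states tracking the last 2 symbols read; the second has 4 states tracking whether and how much of `bab` has been seen. A product state is a pair (one from each), accepting exactly when both do. Minimizing collapses redundant product states.
A 7-state machine:
        a   b  
>  q0   q0  q1 
   q1   q2  q1 
   q2   q0  q3 
   q3   q4  q5 
 * q4   q6  q3 
 * q5   q4  q5 
   q6   q6  q3 
(> = start, * = accepting)

start=q0 accept=q4,q5 q0-a->q0 q0-b->q1 q1-a->q2 q1-b->q1 q2-a->q0 q2-b->q3 q3-a->q4 q3-b->q5 q4-a->q6 q4-b->q3 q5-a->q4 q5-b->q5 q6-a->q6 q6-b->q3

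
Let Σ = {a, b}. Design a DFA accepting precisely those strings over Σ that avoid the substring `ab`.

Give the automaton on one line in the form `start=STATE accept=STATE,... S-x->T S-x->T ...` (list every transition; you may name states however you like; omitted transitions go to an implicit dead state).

start=q0 accept=q0,q1 q0-a->q1 q0-b->q0 q1-a->q1 q1-b->q2 q2-a->q2 q2-b->q2

Track partial matches of the forbidden pattern `ab`. State q2 is a dead state reached once `ab` has occurred; every other state accepts. q0 means no part of `ab` is currently matched.
        a   b  
>* q0   q1  q0 
 * q1   q1  q2 
   q2   q2  q2 
(> = start, * = accepting)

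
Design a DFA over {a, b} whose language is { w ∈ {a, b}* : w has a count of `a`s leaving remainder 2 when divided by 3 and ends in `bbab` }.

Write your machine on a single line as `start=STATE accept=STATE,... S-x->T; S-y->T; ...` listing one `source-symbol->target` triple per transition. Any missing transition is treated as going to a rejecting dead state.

start=q0; accept=q13; q0-a->q1; q0-b->q2; q1-a->q3; q1-b->q4; q2-a->q1; q2-b->q5; q3-a->q0; q3-b->q6; q4-a->q3; q4-b->q7; q5-a->q8; q5-b->q5; q6-a->q0; q6-b->q9; q7-a->q10; q7-b->q7; q8-a->q3; q8-b->q11; q9-a->q12; q9-b->q9; q10-a->q0; q10-b->q13; q11-a->q3; q11-b->q7; q12-a->q1; q12-b->q14; q13-a->q0; q13-b->q9; q14-a->q1; q14-b->q5

Run two small machines in parallel and take their product. One (3 states) tracks the count of `a`s modulo 3; the other (5 states) tracks how much of the suffix `bbab` has currently been matched. Each combined state is a pair, one component from each; accept when both components accept.
15 states suffice.
          a    b  
>  q0     q1   q2 
   q1     q3   q4 
   q2     q1   q5 
   q3     q0   q6 
   q4     q3   q7 
   q5     q8   q5 
   q6     q0   q9 
   q7    q10   q7 
   q8     q3  q11 
   q9    q12   q9 
   q10    q0  q13 
   q11    q3   q7 
   q12    q1  q14 
 * q13    q0   q9 
   q14    q1   q5 
(> = start, * = accepting)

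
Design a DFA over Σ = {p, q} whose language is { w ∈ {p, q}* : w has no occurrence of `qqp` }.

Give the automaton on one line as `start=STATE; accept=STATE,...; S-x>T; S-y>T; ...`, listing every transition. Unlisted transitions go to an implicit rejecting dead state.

This is the complement of 'contains `qqp`'. Use the same substring-matching states — s0 through s3 holding how much of `qqp` has just been matched — but flip the accepting set: everything except the trap s3 accepts.
        p   q  
>* s0   s0  s1 
 * s1   s0  s2 
 * s2   s3  s2 
   s3   s3  s3 
(> = start, * = accepting)

start=s0; accept=s0,s1,s2; s0-p>s0; s0-q>s1; s1-p>s0; s1-q>s2; s2-p>s3; s2-q>s2; s3-p>s3; s3-q>s3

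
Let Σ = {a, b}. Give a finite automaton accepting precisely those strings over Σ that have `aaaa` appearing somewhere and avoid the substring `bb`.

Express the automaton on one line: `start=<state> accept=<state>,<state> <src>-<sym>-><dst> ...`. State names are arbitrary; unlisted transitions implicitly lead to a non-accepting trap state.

start=S0 accept=S6,S7 S0-a->S1 S0-b->S2 S1-a->S3 S1-b->S2 S2-a->S1 S2-b->S4 S3-a->S5 S3-b->S2 S4-a->S4 S4-b->S4 S5-a->S6 S5-b->S2 S6-a->S6 S6-b->S7 S7-a->S6 S7-b->S4

Build one automaton per condition and run them in lockstep. One (5 states) tracks whether and how much of `aaaa` has been seen; the other (3 states) tracks partial matches of the forbidden pattern `bb`. Each combined state is a pair, one component from each; accept when both components accept. Equivalent product states are then merged.
An 8-state machine:
        a   b  
>  S0   S1  S2 
   S1   S3  S2 
   S2   S1  S4 
   S3   S5  S2 
   S4   S4  S4 
   S5   S6  S2 
 * S6   S6  S7 
 * S7   S6  S4 
(> = start, * = accepting)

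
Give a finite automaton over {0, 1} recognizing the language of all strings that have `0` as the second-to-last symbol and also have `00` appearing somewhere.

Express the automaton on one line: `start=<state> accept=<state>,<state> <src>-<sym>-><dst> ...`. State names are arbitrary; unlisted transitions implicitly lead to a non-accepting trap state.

Build one automaton per condition and run them in lockstep. The first has 7 states tracking the last 2 symbols read; the second has 3 states tracking whether and how much of `00` has been seen. A product state is a pair (one from each), accepting exactly when both do. Equivalent product states are then merged.
With 6 states:
        0   1  
>  q0   q1  q0 
   q1   q2  q0 
 * q2   q2  q3 
 * q3   q4  q5 
   q4   q2  q3 
   q5   q4  q5 
(> = start, * = accepting)

start=q0 accept=q2,q3 q0-0->q1 q0-1->q0 q1-0->q2 q1-1->q0 q2-0->q2 q2-1->q3 q3-0->q4 q3-1->q5 q4-0->q2 q4-1->q3 q5-0->q4 q5-1->q5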